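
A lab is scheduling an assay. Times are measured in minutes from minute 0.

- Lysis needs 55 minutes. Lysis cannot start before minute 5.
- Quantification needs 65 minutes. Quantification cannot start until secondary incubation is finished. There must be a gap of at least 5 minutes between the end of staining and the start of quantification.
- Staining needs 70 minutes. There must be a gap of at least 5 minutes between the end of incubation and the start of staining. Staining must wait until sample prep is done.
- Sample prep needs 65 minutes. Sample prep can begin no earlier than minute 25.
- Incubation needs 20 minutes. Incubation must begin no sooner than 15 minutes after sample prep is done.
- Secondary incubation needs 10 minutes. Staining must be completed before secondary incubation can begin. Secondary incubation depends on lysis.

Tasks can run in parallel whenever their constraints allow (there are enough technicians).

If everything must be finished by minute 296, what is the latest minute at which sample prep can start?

46

To finish by minute 296, quantification (duration 65) must start no later than minute 231.
Secondary incubation has to be done before quantification (must start by minute 231). That means finishing by minute 231, i.e. starting by 231 − 10 = minute 221.
Staining has several dependents: secondary incubation (must start by minute 221); quantification (must start by minute 231, minus 5-minute gap → minute 226). The earliest of those limits is minute 221, so staining must start by 221 − 70 = minute 151.
Incubation has to be done before staining (must start by minute 151, minus 5-minute gap → minute 146). That means finishing by minute 146, i.e. starting by 146 − 20 = minute 126.
Sample prep must finish in time for incubation (must start by minute 126, minus 15-minute gap → minute 111); staining (must start by minute 151). The tightest is minute 111, so sample prep must start by 111 − 65 = minute 46.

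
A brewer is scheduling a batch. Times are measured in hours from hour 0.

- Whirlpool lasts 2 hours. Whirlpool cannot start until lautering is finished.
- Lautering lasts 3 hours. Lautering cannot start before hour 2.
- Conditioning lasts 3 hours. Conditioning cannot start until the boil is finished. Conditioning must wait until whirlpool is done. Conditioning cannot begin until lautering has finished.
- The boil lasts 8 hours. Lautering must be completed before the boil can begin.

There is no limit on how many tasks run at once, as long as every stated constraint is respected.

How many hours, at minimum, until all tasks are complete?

After its own release at hour 2, lautering can start at hour 2 and finishes at hour 5.
Whirlpool waits on lautering (finishes hour 5), so it starts at hour 5 and finishes at 5 + 2 = hour 7.
The boil waits on lautering (finishes hour 5), so it starts at hour 5 and finishes at 5 + 8 = hour 13.
Conditioning has to wait for the boil (finishes hour 13); whirlpool (finishes hour 7); lautering (finishes hour 5). The latest of these is hour 13, so conditioning runs hour 13 to 13 + 3 = hour 16.
All tasks are finished once the last one completes. Finish times: Lautering at 5, The boil at 13, Whirlpool at 7, Conditioning at 16. The latest is hour 16.

16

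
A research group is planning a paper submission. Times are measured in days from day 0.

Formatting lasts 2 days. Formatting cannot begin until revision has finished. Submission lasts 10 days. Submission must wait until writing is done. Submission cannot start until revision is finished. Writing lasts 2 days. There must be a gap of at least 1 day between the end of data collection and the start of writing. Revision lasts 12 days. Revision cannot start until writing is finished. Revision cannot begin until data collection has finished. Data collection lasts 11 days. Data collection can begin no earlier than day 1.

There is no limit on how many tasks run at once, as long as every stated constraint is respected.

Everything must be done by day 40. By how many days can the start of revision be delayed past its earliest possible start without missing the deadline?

After its own release at day 1, data collection can start at day 1 and finishes at day 12.
Writing waits on data collection (finishes day 12, plus 1-day gap → day 13), so it starts at day 13 and finishes at 13 + 2 = day 15.
Revision cannot start until writing (finishes day 15); data collection (finishes day 12). The controlling bound is day 15, so revision finishes at 15 + 12 = day 27.

Working backward from the deadline:
Formatting has no dependents, so it just needs to finish by day 40. Starting by 40 − 2 = day 38 achieves that.
To finish by day 40, submission (duration 10) must start no later than day 30.
Revision has several dependents: formatting (must start by day 38); submission (must start by day 30). The earliest of those limits is day 30, so revision must start by 30 − 12 = day 18.
So revision can start as early as day 15 and as late as day 18, giving 18 − 15 = 3 days of slack.

3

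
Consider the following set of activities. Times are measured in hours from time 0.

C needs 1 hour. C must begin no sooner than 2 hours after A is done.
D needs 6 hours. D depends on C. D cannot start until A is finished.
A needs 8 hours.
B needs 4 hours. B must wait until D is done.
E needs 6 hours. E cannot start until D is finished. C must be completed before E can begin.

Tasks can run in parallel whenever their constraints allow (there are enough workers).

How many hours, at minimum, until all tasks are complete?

Nothing blocks A, so it runs from hour 0 to hour 8.
C cannot begin until A (finishes hour 8, plus 2-hour gap → hour 10). It runs from hour 10 to 10 + 1 = hour 11.
D needs all of C (finishes hour 11); A (finishes hour 8). That puts its earliest start at hour 11; it finishes at 11 + 6 = hour 17.
E needs all of D (finishes hour 17); C (finishes hour 11). That puts its earliest start at hour 17; it finishes at 17 + 6 = hour 23.
After D (finishes hour 17), B can start at hour 17 and finishes at hour 21.
All tasks are finished once the last one completes. Finish times: A at 8, B at 21, C at 11, D at 17, E at 23. The latest is hour 23.

23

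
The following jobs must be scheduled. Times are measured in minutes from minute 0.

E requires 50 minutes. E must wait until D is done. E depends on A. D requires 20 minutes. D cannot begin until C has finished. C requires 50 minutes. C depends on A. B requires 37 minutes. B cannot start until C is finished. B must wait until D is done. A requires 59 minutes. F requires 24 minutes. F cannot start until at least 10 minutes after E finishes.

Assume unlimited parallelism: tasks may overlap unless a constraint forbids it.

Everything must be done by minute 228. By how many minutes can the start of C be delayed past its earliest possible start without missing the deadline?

15

A has no prerequisites, so it starts at minute 0 and finishes at minute 59.
After A (finishes minute 59), C can start at minute 59 and finishes at minute 109.

Working backward from the deadline:
B must finish by minute 228; it takes 37 minutes, so it must start by 228 − 37 = minute 191.
F must finish by minute 228; it takes 24 minutes, so it must start by 228 − 24 = minute 204.
E has to be done before F (must start by minute 204, minus 10-minute gap → minute 194). That means finishing by minute 194, i.e. starting by 194 − 50 = minute 144.
D must finish in time for B (must start by minute 191); E (must start by minute 144). The tightest is minute 144, so D must start by 144 − 20 = minute 124.
C feeds B (must start by minute 191); D (must start by minute 124). Taking the minimum, C must finish by minute 124 and start by 124 − 50 = minute 74.
So C can start as early as minute 59 and as late as minute 74, giving 74 − 59 = 15 minutes of slack.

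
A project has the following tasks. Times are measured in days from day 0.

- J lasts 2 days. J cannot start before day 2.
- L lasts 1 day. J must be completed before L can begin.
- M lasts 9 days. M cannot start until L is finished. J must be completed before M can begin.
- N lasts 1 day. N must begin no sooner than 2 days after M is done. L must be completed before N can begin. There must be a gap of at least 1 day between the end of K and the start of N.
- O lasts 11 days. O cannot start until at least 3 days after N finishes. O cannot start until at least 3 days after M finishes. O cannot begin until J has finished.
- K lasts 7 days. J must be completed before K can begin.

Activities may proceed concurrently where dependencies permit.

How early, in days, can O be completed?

31

J waits on its own release at day 2, so it starts at day 2 and finishes at 2 + 2 = day 4.
L cannot begin until J (finishes day 4). It runs from day 4 to 4 + 1 = day 5.
For M: L (finishes day 5); J (finishes day 4). Taking the maximum gives a start of day 5, and it finishes at 5 + 9 = day 14.
K waits on J (finishes day 4), so it starts at day 4 and finishes at 4 + 7 = day 11.
N needs all of M (finishes day 14, plus 2-day gap → day 16); L (finishes day 5); K (finishes day 11, plus 1-day gap → day 12). That puts its earliest start at day 16; it finishes at 16 + 1 = day 17.
O cannot start until N (finishes day 17, plus 3-day gap → day 20); M (finishes day 14, plus 3-day gap → day 17); J (finishes day 4). The controlling bound is day 20, so O finishes at 20 + 11 = day 31.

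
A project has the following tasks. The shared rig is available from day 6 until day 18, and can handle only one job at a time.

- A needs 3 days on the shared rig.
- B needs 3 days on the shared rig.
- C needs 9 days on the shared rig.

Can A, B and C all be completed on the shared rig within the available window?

No

The shared rig window is 18 − 6 = 12 days.
Running back to back, the jobs need 3 + 3 + 9 = 15 days on the shared rig.
Since 15 > 12, they cannot all fit.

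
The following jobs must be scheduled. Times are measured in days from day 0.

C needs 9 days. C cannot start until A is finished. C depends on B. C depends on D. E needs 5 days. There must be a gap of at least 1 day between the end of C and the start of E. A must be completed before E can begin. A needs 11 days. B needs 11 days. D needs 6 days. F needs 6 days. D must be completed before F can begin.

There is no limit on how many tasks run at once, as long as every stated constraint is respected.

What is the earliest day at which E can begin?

D can start immediately at day 0; it finishes at day 6.
B can start immediately at day 0; it finishes at day 11.
Nothing blocks A, so it runs from day 0 to day 11.
C has to wait for A (finishes day 11); B (finishes day 11); D (finishes day 6). The latest of these is day 11, so C runs day 11 to 11 + 9 = day 20.
E waits on C (finishes day 20, plus 1-day gap → day 21); A (finishes day 11). The latest of these is day 21, which is the earliest E can start.

21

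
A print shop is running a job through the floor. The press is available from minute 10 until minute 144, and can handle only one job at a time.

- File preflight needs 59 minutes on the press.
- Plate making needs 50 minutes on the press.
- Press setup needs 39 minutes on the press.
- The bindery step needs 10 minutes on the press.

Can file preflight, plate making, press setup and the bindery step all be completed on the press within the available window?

The press window is 144 − 10 = 134 minutes.
Running back to back, the jobs need 59 + 50 + 39 + 10 = 158 minutes on the press.
Since 158 > 134, they cannot all fit.

No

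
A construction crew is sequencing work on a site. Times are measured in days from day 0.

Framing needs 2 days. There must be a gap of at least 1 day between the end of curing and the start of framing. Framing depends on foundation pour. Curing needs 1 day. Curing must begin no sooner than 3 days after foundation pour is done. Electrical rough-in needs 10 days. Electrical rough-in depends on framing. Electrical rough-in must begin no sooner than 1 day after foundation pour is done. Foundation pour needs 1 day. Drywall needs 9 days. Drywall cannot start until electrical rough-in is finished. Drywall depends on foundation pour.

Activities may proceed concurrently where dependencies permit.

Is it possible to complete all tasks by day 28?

Nothing blocks foundation pour, so it runs from day 0 to day 1.
After foundation pour (finishes day 1, plus 3-day gap → day 4), curing can start at day 4 and finishes at day 5.
For framing: curing (finishes day 5, plus 1-day gap → day 6); foundation pour (finishes day 1). Taking the maximum gives a start of day 6, and it finishes at 6 + 2 = day 8.
Electrical rough-in needs all of framing (finishes day 8); foundation pour (finishes day 1, plus 1-day gap → day 2). That puts its earliest start at day 8; it finishes at 8 + 10 = day 18.
Drywall cannot start until electrical rough-in (finishes day 18); foundation pour (finishes day 1). The controlling bound is day 18, so drywall finishes at 18 + 9 = day 27.
Every task is finished by day 27, which is no later than the deadline of 28, so the schedule is feasible.

Yes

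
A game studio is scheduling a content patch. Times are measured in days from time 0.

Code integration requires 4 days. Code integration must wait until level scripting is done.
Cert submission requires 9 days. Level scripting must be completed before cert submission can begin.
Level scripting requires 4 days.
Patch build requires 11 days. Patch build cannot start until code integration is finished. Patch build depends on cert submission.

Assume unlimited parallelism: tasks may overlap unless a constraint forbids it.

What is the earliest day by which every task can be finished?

Level scripting can start immediately at day 0; it finishes at day 4.
Cert submission waits on level scripting (finishes day 4), so it starts at day 4 and finishes at 4 + 9 = day 13.
Code integration cannot begin until level scripting (finishes day 4). It runs from day 4 to 4 + 4 = day 8.
Patch build needs all of code integration (finishes day 8); cert submission (finishes day 13). That puts its earliest start at day 13; it finishes at 13 + 11 = day 24.
All tasks are finished once the last one completes. Finish times: Level scripting at 4, Code integration at 8, Cert submission at 13, Patch build at 24. The latest is day 24.

24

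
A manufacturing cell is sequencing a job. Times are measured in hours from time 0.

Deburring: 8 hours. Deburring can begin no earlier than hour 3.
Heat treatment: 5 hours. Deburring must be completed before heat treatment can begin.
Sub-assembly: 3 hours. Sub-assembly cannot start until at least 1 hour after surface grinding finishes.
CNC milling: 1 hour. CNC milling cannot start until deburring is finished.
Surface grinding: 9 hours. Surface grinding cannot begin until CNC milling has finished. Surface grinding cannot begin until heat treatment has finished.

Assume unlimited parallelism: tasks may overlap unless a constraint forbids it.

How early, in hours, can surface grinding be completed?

Deburring cannot begin until its own release at hour 3. It runs from hour 3 to 3 + 8 = hour 11.
Heat treatment waits on deburring (finishes hour 11), so it starts at hour 11 and finishes at 11 + 5 = hour 16.
CNC milling cannot begin until deburring (finishes hour 11). It runs from hour 11 to 11 + 1 = hour 12.
Surface grinding has to wait for CNC milling (finishes hour 12); heat treatment (finishes hour 16). The latest of these is hour 16, so surface grinding runs hour 16 to 16 + 9 = hour 25.

25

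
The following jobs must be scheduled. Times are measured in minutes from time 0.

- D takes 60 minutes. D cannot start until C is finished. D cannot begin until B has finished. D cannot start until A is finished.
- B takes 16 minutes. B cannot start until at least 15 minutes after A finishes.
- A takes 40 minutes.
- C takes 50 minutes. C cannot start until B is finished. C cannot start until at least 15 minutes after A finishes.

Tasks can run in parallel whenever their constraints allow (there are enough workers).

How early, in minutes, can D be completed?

181

Nothing blocks A, so it runs from minute 0 to minute 40.
B waits on A (finishes minute 40, plus 15-minute gap → minute 55), so it starts at minute 55 and finishes at 55 + 16 = minute 71.
For C: B (finishes minute 71); A (finishes minute 40, plus 15-minute gap → minute 55). Taking the maximum gives a start of minute 71, and it finishes at 71 + 50 = minute 121.
D needs all of C (finishes minute 121); B (finishes minute 71); A (finishes minute 40). That puts its earliest start at minute 121; it finishes at 121 + 60 = minute 181.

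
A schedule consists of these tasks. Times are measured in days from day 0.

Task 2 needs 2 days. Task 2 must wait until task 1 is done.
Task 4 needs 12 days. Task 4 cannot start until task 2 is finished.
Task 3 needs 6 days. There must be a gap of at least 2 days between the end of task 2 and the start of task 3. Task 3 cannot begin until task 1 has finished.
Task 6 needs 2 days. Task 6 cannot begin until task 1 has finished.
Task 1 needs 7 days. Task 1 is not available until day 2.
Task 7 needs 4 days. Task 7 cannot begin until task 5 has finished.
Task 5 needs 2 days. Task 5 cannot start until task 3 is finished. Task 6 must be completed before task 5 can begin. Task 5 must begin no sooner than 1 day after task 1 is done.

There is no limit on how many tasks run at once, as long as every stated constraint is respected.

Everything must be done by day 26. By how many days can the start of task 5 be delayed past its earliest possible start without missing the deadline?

1

Task 1 cannot begin until its own release at day 2. It runs from day 2 to 2 + 7 = day 9.
After task 1 (finishes day 9), task 6 can start at day 9 and finishes at day 11.
Task 2 waits on task 1 (finishes day 9), so it starts at day 9 and finishes at 9 + 2 = day 11.
Task 3 cannot start until task 2 (finishes day 11, plus 2-day gap → day 13); task 1 (finishes day 9). The controlling bound is day 13, so task 3 finishes at 13 + 6 = day 19.
Task 5 cannot start until task 3 (finishes day 19); task 6 (finishes day 11); task 1 (finishes day 9, plus 1-day gap → day 10). The controlling bound is day 19, so task 5 finishes at 19 + 2 = day 21.

Working backward from the deadline:
Nothing follows task 7; the deadline of day 26 is its only limit. It must start by 26 − 4 = day 22.
Task 5 feeds into task 7 (must start by day 22); so task 5 must finish by day 22 and therefore start by day 20.
So task 5 can start as early as day 19 and as late as day 20, giving 20 − 19 = 1 day of slack.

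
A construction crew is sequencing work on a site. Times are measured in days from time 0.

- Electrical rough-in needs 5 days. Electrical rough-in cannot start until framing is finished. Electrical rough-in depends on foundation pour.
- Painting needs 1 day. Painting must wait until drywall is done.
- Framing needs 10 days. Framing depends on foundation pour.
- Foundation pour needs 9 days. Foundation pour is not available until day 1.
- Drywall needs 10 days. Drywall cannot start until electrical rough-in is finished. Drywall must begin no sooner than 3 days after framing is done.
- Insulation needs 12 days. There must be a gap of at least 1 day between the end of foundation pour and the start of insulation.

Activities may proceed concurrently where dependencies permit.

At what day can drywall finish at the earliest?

Foundation pour waits on its own release at day 1, so it starts at day 1 and finishes at 1 + 9 = day 10.
After foundation pour (finishes day 10), framing can start at day 10 and finishes at day 20.
For electrical rough-in: framing (finishes day 20); foundation pour (finishes day 10). Taking the maximum gives a start of day 20, and it finishes at 20 + 5 = day 25.
Drywall cannot start until electrical rough-in (finishes day 25); framing (finishes day 20, plus 3-day gap → day 23). The controlling bound is day 25, so drywall finishes at 25 + 10 = day 35.

35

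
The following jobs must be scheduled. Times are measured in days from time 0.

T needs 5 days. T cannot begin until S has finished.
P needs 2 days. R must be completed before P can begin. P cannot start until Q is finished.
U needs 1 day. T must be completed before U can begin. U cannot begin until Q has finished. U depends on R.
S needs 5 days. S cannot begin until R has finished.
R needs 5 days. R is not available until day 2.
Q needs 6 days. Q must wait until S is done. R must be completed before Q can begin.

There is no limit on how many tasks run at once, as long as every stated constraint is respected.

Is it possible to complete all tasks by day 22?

After its own release at day 2, R can start at day 2 and finishes at day 7.
After R (finishes day 7), S can start at day 7 and finishes at day 12.
T cannot begin until S (finishes day 12). It runs from day 12 to 12 + 5 = day 17.
For Q: S (finishes day 12); R (finishes day 7). Taking the maximum gives a start of day 12, and it finishes at 12 + 6 = day 18.
U cannot start until T (finishes day 17); Q (finishes day 18); R (finishes day 7). The controlling bound is day 18, so U finishes at 18 + 1 = day 19.
For P: R (finishes day 7); Q (finishes day 18). Taking the maximum gives a start of day 18, and it finishes at 18 + 2 = day 20.
Every task is finished by day 20, which is no later than the deadline of 22, so the schedule is feasible.

Yes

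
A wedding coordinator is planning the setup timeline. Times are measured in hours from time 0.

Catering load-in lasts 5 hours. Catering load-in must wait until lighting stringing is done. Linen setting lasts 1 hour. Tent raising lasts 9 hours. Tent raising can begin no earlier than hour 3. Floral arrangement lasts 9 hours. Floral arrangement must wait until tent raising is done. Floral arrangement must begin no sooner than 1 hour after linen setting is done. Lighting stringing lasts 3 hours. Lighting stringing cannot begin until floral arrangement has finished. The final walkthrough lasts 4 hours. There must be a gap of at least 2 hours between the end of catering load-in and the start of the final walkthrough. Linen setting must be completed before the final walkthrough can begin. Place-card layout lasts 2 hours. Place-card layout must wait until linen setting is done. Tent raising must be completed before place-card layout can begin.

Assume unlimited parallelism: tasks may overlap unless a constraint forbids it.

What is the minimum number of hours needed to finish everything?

Nothing blocks linen setting, so it runs from hour 0 to hour 1.
After its own release at hour 3, tent raising can start at hour 3 and finishes at hour 12.
Place-card layout has to wait for linen setting (finishes hour 1); tent raising (finishes hour 12). The latest of these is hour 12, so place-card layout runs hour 12 to 12 + 2 = hour 14.
For floral arrangement: tent raising (finishes hour 12); linen setting (finishes hour 1, plus 1-hour gap → hour 2). Taking the maximum gives a start of hour 12, and it finishes at 12 + 9 = hour 21.
After floral arrangement (finishes hour 21), lighting stringing can start at hour 21 and finishes at hour 24.
Catering load-in waits on lighting stringing (finishes hour 24), so it starts at hour 24 and finishes at 24 + 5 = hour 29.
For the final walkthrough: catering load-in (finishes hour 29, plus 2-hour gap → hour 31); linen setting (finishes hour 1). Taking the maximum gives a start of hour 31, and it finishes at 31 + 4 = hour 35.
All tasks are finished once the last one completes. Finish times: Tent raising at 12, Linen setting at 1, Floral arrangement at 21, Lighting stringing at 24, Catering load-in at 29, Place-card layout at 14, The final walkthrough at 35. The latest is hour 35.

35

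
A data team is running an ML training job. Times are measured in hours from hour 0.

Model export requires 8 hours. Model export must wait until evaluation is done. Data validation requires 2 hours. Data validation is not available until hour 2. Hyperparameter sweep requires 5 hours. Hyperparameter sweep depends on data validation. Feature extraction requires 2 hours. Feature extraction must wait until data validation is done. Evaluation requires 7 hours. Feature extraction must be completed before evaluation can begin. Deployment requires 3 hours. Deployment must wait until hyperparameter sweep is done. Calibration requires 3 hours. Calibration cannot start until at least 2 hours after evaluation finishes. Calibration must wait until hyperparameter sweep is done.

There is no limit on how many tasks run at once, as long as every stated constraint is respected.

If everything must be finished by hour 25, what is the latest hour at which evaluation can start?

Calibration has no dependents, so it just needs to finish by hour 25. Starting by 25 − 3 = hour 22 achieves that.
Model export must finish by hour 25; it takes 8 hours, so it must start by 25 − 8 = hour 17.
Evaluation has several dependents: calibration (must start by hour 22, minus 2-hour gap → hour 20); model export (must start by hour 17). The earliest of those limits is hour 17, so evaluation must start by 17 − 7 = hour 10.

10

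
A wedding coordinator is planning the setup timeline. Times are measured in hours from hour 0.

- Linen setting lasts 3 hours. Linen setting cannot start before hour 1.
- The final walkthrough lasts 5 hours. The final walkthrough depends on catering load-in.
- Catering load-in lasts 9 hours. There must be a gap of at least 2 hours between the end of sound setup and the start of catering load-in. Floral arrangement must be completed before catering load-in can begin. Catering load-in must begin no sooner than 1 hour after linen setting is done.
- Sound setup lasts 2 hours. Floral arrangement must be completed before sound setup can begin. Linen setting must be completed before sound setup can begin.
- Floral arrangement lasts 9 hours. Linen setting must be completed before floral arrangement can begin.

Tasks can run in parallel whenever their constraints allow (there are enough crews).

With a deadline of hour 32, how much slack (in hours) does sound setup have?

Linen setting waits on its own release at hour 1, so it starts at hour 1 and finishes at 1 + 3 = hour 4.
After linen setting (finishes hour 4), floral arrangement can start at hour 4 and finishes at hour 13.
For sound setup: floral arrangement (finishes hour 13); linen setting (finishes hour 4). Taking the maximum gives a start of hour 13, and it finishes at 13 + 2 = hour 15.

Working backward from the deadline:
The final walkthrough must finish by hour 32; it takes 5 hours, so it must start by 32 − 5 = hour 27.
Catering load-in feeds into the final walkthrough (must start by hour 27); so catering load-in must finish by hour 27 and therefore start by hour 18.
Sound setup feeds into catering load-in (must start by hour 18, minus 2-hour gap → hour 16); so sound setup must finish by hour 16 and therefore start by hour 14.
So sound setup can start as early as hour 13 and as late as hour 14, giving 14 − 13 = 1 hour of slack.

1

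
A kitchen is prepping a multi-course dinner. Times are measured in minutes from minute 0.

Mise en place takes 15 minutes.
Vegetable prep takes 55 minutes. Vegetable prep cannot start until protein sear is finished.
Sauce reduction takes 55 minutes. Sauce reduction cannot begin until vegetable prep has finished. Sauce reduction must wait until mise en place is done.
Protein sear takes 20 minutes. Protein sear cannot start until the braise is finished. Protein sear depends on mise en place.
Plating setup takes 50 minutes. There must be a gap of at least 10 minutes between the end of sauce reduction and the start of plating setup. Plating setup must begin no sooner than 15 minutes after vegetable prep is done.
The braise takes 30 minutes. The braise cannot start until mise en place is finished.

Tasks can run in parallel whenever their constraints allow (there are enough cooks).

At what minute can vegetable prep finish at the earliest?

120

Mise en place can start immediately at minute 0; it finishes at minute 15.
The braise cannot begin until mise en place (finishes minute 15). It runs from minute 15 to 15 + 30 = minute 45.
For protein sear: the braise (finishes minute 45); mise en place (finishes minute 15). Taking the maximum gives a start of minute 45, and it finishes at 45 + 20 = minute 65.
After protein sear (finishes minute 65), vegetable prep can start at minute 65 and finishes at minute 120.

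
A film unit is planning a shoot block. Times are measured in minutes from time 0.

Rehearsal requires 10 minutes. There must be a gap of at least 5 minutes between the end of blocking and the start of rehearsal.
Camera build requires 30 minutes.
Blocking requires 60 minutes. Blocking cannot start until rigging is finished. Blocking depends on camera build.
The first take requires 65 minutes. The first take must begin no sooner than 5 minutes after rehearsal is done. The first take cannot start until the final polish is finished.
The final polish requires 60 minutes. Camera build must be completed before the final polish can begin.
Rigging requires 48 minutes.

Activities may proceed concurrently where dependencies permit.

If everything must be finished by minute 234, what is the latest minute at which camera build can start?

59

The first take has no dependents, so it just needs to finish by minute 234. Starting by 234 − 65 = minute 169 achieves that.
Rehearsal must finish before the first take (must start by minute 169, minus 5-minute gap → minute 164). With a 10-minute duration, rehearsal must start by 164 − 10 = minute 154.
Blocking has to be done before rehearsal (must start by minute 154, minus 5-minute gap → minute 149). That means finishing by minute 149, i.e. starting by 149 − 60 = minute 89.
Since the first take (must start by minute 169) depends on it, the final polish must finish by minute 169. Backing off its 60-minute duration gives a latest start of minute 109.
Camera build feeds blocking (must start by minute 89); the final polish (must start by minute 109). Taking the minimum, camera build must finish by minute 89 and start by 89 − 30 = minute 59.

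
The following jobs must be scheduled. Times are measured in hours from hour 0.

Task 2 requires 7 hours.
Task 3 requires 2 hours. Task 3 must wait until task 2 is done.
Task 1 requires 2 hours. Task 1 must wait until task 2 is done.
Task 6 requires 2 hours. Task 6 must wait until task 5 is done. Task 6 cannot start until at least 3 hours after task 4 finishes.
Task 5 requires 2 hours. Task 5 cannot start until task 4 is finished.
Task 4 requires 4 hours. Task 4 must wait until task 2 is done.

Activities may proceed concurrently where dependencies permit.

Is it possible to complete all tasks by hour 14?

Nothing blocks task 2, so it runs from hour 0 to hour 7.
Task 4 waits on task 2 (finishes hour 7), so it starts at hour 7 and finishes at 7 + 4 = hour 11.
Task 5 cannot begin until task 4 (finishes hour 11). It runs from hour 11 to 11 + 2 = hour 13.
Task 6 needs all of task 5 (finishes hour 13); task 4 (finishes hour 11, plus 3-hour gap → hour 14). That puts its earliest start at hour 14; it finishes at 14 + 2 = hour 16.
Task 3 cannot begin until task 2 (finishes hour 7). It runs from hour 7 to 7 + 2 = hour 9.
Task 1 waits on task 2 (finishes hour 7), so it starts at hour 7 and finishes at 7 + 2 = hour 9.
The earliest everything can be done is hour 16, which is after the deadline of 14, so it is not possible.

No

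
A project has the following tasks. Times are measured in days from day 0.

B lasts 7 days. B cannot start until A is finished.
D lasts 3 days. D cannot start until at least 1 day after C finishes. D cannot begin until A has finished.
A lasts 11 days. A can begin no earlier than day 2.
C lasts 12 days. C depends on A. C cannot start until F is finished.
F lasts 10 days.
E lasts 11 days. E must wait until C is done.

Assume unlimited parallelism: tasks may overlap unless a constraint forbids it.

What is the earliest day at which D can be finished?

F has no prerequisites, so it starts at day 0 and finishes at day 10.
A cannot begin until its own release at day 2. It runs from day 2 to 2 + 11 = day 13.
C cannot start until A (finishes day 13); F (finishes day 10). The controlling bound is day 13, so C finishes at 13 + 12 = day 25.
D needs all of C (finishes day 25, plus 1-day gap → day 26); A (finishes day 13). That puts its earliest start at day 26; it finishes at 26 + 3 = day 29.

29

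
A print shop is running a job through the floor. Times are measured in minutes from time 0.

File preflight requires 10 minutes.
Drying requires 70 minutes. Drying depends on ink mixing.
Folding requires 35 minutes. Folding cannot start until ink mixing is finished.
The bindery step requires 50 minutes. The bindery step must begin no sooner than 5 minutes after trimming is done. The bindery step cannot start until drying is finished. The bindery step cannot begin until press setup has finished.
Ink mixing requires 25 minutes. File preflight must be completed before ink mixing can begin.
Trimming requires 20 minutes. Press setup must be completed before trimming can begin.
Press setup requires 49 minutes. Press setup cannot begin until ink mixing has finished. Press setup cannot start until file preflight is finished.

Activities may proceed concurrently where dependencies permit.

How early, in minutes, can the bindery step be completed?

Nothing blocks file preflight, so it runs from minute 0 to minute 10.
Ink mixing waits on file preflight (finishes minute 10), so it starts at minute 10 and finishes at 10 + 25 = minute 35.
Drying cannot begin until ink mixing (finishes minute 35). It runs from minute 35 to 35 + 70 = minute 105.
Press setup cannot start until ink mixing (finishes minute 35); file preflight (finishes minute 10). The controlling bound is minute 35, so press setup finishes at 35 + 49 = minute 84.
Trimming waits on press setup (finishes minute 84), so it starts at minute 84 and finishes at 84 + 20 = minute 104.
The bindery step has to wait for trimming (finishes minute 104, plus 5-minute gap → minute 109); drying (finishes minute 105); press setup (finishes minute 84). The latest of these is minute 109, so the bindery step runs minute 109 to 109 + 50 = minute 159.

159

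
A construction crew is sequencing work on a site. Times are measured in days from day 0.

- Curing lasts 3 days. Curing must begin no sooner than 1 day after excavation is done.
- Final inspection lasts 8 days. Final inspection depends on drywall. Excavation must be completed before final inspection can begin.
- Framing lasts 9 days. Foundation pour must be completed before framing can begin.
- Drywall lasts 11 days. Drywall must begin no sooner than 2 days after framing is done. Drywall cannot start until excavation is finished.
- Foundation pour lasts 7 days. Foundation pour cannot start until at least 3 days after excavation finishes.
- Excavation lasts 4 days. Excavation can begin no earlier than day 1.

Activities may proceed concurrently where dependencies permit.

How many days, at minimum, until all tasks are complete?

After its own release at day 1, excavation can start at day 1 and finishes at day 5.
Curing cannot begin until excavation (finishes day 5, plus 1-day gap → day 6). It runs from day 6 to 6 + 3 = day 9.
Foundation pour cannot begin until excavation (finishes day 5, plus 3-day gap → day 8). It runs from day 8 to 8 + 7 = day 15.
Framing cannot begin until foundation pour (finishes day 15). It runs from day 15 to 15 + 9 = day 24.
Drywall cannot start until framing (finishes day 24, plus 2-day gap → day 26); excavation (finishes day 5). The controlling bound is day 26, so drywall finishes at 26 + 11 = day 37.
Final inspection needs all of drywall (finishes day 37); excavation (finishes day 5). That puts its earliest start at day 37; it finishes at 37 + 8 = day 45.
All tasks are finished once the last one completes. Finish times: Excavation at 5, Foundation pour at 15, Curing at 9, Framing at 24, Drywall at 37, Final inspection at 45. The latest is day 45.

45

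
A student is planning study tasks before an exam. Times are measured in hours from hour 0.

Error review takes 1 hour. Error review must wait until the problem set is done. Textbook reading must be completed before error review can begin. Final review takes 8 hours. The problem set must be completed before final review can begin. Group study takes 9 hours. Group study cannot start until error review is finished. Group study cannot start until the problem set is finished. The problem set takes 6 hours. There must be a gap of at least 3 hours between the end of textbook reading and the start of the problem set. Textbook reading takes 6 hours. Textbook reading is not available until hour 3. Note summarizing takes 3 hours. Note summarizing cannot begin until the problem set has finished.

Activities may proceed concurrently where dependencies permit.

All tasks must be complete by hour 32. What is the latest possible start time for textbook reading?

7

Group study must finish by hour 32; it takes 9 hours, so it must start by 32 − 9 = hour 23.
Error review has to be done before group study (must start by hour 23). That means finishing by hour 23, i.e. starting by 23 − 1 = hour 22.
To finish by hour 32, note summarizing (duration 3) must start no later than hour 29.
Nothing follows final review; the deadline of hour 32 is its only limit. It must start by 32 − 8 = hour 24.
The problem set must finish in time for error review (must start by hour 22); group study (must start by hour 23); note summarizing (must start by hour 29); final review (must start by hour 24). The tightest is hour 22, so the problem set must start by 22 − 6 = hour 16.
Textbook reading feeds the problem set (must start by hour 16, minus 3-hour gap → hour 13); error review (must start by hour 22). Taking the minimum, textbook reading must finish by hour 13 and start by 13 − 6 = hour 7.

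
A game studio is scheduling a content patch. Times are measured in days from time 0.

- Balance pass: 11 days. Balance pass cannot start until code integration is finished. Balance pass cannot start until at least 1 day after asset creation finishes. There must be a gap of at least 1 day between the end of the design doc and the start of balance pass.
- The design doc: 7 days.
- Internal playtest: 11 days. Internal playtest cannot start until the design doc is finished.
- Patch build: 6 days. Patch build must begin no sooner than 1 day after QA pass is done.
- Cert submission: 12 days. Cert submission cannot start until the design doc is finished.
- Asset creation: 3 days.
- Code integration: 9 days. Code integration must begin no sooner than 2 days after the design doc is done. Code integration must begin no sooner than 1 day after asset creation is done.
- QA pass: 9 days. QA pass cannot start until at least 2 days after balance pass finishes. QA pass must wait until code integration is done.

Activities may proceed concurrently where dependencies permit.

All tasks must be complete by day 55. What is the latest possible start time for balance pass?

To finish by day 55, patch build (duration 6) must start no later than day 49.
Since patch build (must start by day 49, minus 1-day gap → day 48) depends on it, QA pass must finish by day 48. Backing off its 9-day duration gives a latest start of day 39.
Balance pass feeds into QA pass (must start by day 39, minus 2-day gap → day 37); so balance pass must finish by day 37 and therefore start by day 26.

26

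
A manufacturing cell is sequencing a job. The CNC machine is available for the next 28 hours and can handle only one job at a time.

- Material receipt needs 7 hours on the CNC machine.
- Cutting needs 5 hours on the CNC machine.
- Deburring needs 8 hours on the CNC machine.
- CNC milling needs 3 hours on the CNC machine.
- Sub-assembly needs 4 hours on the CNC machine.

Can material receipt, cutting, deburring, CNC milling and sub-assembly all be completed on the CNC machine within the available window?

Yes

Running back to back, the jobs need 7 + 5 + 8 + 3 + 4 = 27 hours on the CNC machine.
Since 27 ≤ 28, they fit within the window.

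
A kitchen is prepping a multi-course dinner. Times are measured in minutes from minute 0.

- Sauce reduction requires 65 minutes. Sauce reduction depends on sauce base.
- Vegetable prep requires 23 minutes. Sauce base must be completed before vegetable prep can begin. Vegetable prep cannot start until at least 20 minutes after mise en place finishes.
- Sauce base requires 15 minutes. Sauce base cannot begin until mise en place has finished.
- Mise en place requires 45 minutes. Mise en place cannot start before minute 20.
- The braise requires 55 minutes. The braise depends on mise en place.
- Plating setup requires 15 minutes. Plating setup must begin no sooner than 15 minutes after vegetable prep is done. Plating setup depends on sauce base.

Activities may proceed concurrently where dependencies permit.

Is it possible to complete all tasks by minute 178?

Yes

Mise en place cannot begin until its own release at minute 20. It runs from minute 20 to 20 + 45 = minute 65.
The braise cannot begin until mise en place (finishes minute 65). It runs from minute 65 to 65 + 55 = minute 120.
Sauce base waits on mise en place (finishes minute 65), so it starts at minute 65 and finishes at 65 + 15 = minute 80.
Sauce reduction waits on sauce base (finishes minute 80), so it starts at minute 80 and finishes at 80 + 65 = minute 145.
Vegetable prep needs all of sauce base (finishes minute 80); mise en place (finishes minute 65, plus 20-minute gap → minute 85). That puts its earliest start at minute 85; it finishes at 85 + 23 = minute 108.
Plating setup needs all of vegetable prep (finishes minute 108, plus 15-minute gap → minute 123); sauce base (finishes minute 80). That puts its earliest start at minute 123; it finishes at 123 + 15 = minute 138.
Every task is finished by minute 145, which is no later than the deadline of 178, so the schedule is feasible.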